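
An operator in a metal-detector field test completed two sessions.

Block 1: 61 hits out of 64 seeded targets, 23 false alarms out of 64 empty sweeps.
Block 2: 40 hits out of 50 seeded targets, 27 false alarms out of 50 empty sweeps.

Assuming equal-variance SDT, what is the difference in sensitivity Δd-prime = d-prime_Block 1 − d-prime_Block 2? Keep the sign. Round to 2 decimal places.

Δd-prime = 1.29

Block 1: z(0.9531) = 1.676, z(0.3594) = -0.360, d' = 2.036
Block 2: z(0.8000) = 0.842, z(0.5400) = 0.100, d' = 0.742
Δd' = d'_Block 1 − d'_Block 2 = 2.036 − 0.742 = 1.294
Block 1 has the higher sensitivity.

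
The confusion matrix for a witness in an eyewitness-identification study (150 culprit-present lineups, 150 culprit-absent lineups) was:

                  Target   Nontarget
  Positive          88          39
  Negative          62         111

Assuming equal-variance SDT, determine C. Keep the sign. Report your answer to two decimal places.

C = 0.21

H = 88/150 = 0.5867
FA = 39/150 = 0.2600
z(0.5867) = 0.2191, z(0.2600) = -0.6433
c = −½·[z(H) + z(FA)] = −0.5 × (0.2191 + (-0.6433)) = 0.2121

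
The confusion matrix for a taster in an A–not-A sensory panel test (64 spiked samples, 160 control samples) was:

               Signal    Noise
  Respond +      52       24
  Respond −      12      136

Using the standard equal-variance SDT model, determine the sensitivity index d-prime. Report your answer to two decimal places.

H = 52/64 = 0.8125
FA = 24/160 = 0.1500
z(H) = 0.887
z(FA) = -1.036
d' = z(H) − z(FA) = 0.887 − (-1.036) = 1.923

d-prime = 1.92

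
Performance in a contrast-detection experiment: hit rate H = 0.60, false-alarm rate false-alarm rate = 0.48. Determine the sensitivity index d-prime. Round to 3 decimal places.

d-prime = 0.304

z(0.60) = 0.2533, z(0.48) = -0.0502
d' = z(H) − z(FA) = 0.2533 − (-0.0502) = 0.3035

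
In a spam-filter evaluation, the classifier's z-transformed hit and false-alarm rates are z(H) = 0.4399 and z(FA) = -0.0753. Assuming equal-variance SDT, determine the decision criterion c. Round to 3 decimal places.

c = −½·[z(H) + z(FA)] = −½·(0.4399 + (-0.0753)) = -0.1823

c = -0.182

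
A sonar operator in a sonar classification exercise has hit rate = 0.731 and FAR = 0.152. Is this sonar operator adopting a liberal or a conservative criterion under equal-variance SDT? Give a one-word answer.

conservative

z(H) = 0.616, z(FA) = -1.028
c = −½·(z(H) + z(FA)) = 0.206
c > 0 → conservative criterion (biased toward responding “no”).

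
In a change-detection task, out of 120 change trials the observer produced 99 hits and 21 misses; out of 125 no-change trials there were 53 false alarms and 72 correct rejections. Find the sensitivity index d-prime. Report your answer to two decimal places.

d-prime = 1.13

H = 99/120 = 0.8250
FA = 53/125 = 0.4240
z(H) = z(0.8250) = 0.9346
z(FA) = z(0.4240) = -0.1917
d' = z(H) − z(FA) = 0.9346 − (-0.1917) = 1.1263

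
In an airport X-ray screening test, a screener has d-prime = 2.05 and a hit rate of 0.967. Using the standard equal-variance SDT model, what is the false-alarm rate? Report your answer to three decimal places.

false-alarm rate = 0.416

z(hit rate) = z(0.967) = 1.8384
z(FA) = z(H) − d' = 1.8384 − 2.05 = -0.2116
false-alarm rate = Φ(-0.2116) = 0.4162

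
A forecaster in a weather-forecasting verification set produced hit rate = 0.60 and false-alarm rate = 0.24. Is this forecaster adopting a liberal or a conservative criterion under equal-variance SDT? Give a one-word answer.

conservative

z(H) = 0.253, z(FA) = -0.706
c = −½·(z(H) + z(FA)) = 0.2265
c > 0 → conservative criterion (biased toward responding “no”).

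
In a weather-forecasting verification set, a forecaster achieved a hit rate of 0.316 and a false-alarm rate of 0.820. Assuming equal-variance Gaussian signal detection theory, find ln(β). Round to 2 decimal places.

Φ⁻¹(H) = Φ⁻¹(0.316) = -0.479
Φ⁻¹(FA) = Φ⁻¹(0.820) = 0.915
ln β = −½·[z(H)² − z(FA)²] = −0.5 × (0.229 − 0.837) = 0.304

ln β = 0.30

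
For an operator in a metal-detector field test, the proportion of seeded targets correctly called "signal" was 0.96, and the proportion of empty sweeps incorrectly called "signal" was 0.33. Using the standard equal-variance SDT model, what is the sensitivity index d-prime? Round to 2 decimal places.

z(H) = z(0.96) = 1.751
z(FA) = z(0.33) = -0.440
d' = z(H) − z(FA) = 1.751 − (-0.440) = 2.191

d-prime = 2.19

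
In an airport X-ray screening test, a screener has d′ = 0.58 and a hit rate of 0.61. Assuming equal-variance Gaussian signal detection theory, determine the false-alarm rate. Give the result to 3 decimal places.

false-alarm rate = 0.382

z(hit rate) = z(0.61) = 0.2793
z(FA) = z(H) − d' = 0.2793 − 0.58 = -0.3007
false-alarm rate = Φ(-0.3007) = 0.3818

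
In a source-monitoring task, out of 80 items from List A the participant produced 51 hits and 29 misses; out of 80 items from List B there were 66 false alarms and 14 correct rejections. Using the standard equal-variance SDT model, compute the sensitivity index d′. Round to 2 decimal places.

d′ = -0.58

H = 51/80 = 0.6375
FA = 66/80 = 0.8250
Φ⁻¹(0.6375) = 0.3518, Φ⁻¹(0.8250) = 0.9346
d' = z(H) − z(FA) = 0.3518 − 0.9346 = -0.5828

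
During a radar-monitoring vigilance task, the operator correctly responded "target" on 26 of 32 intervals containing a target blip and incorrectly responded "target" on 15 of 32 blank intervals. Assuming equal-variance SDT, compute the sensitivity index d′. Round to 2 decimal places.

H = 26/32 = 0.8125
FA = 15/32 = 0.4688
z(H) = z(0.8125) = 0.8871
z(FA) = z(0.4688) = -0.0783
d' = z(H) − z(FA) = 0.8871 − (-0.0783) = 0.9654

d′ = 0.97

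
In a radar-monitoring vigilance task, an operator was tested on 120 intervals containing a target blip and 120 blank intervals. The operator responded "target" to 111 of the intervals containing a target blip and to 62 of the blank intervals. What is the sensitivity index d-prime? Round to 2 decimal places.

H = 111/120 = 0.9250
FA = 62/120 = 0.5167
z(H) = z(0.9250) = 1.440
z(FA) = z(0.5167) = 0.042
d' = z(H) − z(FA) = 1.440 − 0.042 = 1.398

d-prime = 1.40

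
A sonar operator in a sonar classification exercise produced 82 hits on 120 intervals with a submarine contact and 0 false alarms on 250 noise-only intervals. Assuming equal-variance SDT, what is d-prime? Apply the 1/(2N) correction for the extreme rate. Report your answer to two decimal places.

d-prime = 3.36

The false-alarm rate is 0/250 = 0, so apply the 1/(2N) correction: FA → 1/(2·250) = 0.00200.
z(H) = z(0.68333) = 0.477
z(FA) = z(0.00200) = -2.878
d' = 0.477 − (-2.878) = 3.355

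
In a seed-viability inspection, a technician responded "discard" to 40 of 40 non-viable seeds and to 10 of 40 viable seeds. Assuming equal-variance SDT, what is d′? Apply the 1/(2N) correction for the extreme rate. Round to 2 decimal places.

d′ = 2.92

The hit rate is 40/40 = 1, so apply the 1/(2N) correction: H → 1 − 1/(2·40) = 0.98750.
z(H) = z(0.98750) = 2.241
z(FA) = z(0.25000) = -0.674
d' = 2.241 − (-0.674) = 2.915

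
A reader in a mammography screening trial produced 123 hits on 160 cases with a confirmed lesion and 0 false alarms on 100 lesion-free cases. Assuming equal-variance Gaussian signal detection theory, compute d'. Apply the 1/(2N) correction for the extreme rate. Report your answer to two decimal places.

d' = 3.31

The false-alarm rate is 0/100 = 0, so apply the 1/(2N) correction: FA → 1/(2·100) = 0.00500.
z(H) = z(0.76875) = 0.735
z(FA) = z(0.00500) = -2.576
d' = 0.735 − (-2.576) = 3.311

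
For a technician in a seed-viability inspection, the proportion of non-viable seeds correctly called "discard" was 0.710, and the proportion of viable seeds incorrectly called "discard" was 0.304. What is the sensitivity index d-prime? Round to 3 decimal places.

Φ⁻¹(H) = 0.5534
Φ⁻¹(FA) = -0.5129
d' = z(H) − z(FA) = 0.5534 − (-0.5129) = 1.0663

d-prime = 1.066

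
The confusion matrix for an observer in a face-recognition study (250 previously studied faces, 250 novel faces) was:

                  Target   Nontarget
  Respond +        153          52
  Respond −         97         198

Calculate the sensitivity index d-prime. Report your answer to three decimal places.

H = 153/250 = 0.6120
FA = 52/250 = 0.2080
Φ⁻¹(0.6120) = 0.2845, Φ⁻¹(0.2080) = -0.8134
d' = z(H) − z(FA) = 0.2845 − (-0.8134) = 1.0979

d-prime = 1.098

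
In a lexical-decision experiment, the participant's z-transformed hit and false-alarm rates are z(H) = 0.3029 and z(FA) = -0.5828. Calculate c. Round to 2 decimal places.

c = −½·[z(H) + z(FA)] = −½·(0.3029 + (-0.5828)) = 0.13995
c > 0: the participant has a conservative response bias.

c = 0.14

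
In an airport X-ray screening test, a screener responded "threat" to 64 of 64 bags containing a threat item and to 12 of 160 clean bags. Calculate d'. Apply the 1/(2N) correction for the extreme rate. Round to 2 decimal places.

The hit rate is 64/64 = 1, so apply the 1/(2N) correction: H → 1 − 1/(2·64) = 0.99219.
z(H) = z(0.99219) = 2.418
z(FA) = z(0.07500) = -1.440
d' = 2.418 − (-1.440) = 3.858

d' = 3.86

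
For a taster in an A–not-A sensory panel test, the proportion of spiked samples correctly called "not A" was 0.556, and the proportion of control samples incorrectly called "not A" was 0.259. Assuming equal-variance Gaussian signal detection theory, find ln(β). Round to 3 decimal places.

z(H) = z(0.556) = 0.1408
z(FA) = z(0.259) = -0.6464
ln β = −½·[z(H)² − z(FA)²] = −0.5 × (0.0198 − 0.4178) = 0.1990

ln β = 0.199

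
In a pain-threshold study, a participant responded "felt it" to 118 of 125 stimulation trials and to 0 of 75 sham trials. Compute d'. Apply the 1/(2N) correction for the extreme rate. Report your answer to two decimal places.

The false-alarm rate is 0/75 = 0, so apply the 1/(2N) correction: FA → 1/(2·75) = 0.00667.
z(H) = z(0.94400) = 1.589
z(FA) = z(0.00667) = -2.475
d' = 1.589 − (-2.475) = 4.064

d' = 4.06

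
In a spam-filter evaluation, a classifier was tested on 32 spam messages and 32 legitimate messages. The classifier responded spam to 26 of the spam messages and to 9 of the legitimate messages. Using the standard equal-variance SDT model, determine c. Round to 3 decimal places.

c = -0.154

H = 26/32 = 0.8125
FA = 9/32 = 0.2812
Φ⁻¹(H) = Φ⁻¹(0.8125) = 0.8871
Φ⁻¹(FA) = Φ⁻¹(0.2812) = -0.5793
c = −½·[z(H) + z(FA)] = −0.5 × (0.8871 + (-0.5793)) = -0.1539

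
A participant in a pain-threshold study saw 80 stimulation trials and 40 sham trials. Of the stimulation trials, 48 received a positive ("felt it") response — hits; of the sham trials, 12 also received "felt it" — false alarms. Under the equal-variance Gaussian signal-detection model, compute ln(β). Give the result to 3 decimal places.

ln β = 0.105

H = 48/80 = 0.6000
FA = 12/40 = 0.3000
Φ⁻¹(H) = Φ⁻¹(0.6000) = 0.2533
Φ⁻¹(FA) = Φ⁻¹(0.3000) = -0.5244
ln β = −½·[z(H)² − z(FA)²] = −0.5 × (0.0642 − 0.2750) = 0.1054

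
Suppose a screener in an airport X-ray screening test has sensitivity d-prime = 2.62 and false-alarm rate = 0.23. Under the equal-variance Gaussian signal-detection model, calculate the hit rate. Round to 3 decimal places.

z(false-alarm rate) = z(0.23) = -0.7388
z(H) = z(FA) + d' = -0.7388 + 2.62 = 1.8812
hit rate = Φ(1.8812) = 0.9700

hit rate = 0.970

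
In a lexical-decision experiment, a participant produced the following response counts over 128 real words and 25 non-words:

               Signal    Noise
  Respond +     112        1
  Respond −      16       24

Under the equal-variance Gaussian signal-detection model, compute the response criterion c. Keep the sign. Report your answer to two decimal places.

c = 0.30

H = 112/128 = 0.8750
FA = 1/25 = 0.0400
Φ⁻¹(0.8750) = 1.1503, Φ⁻¹(0.0400) = -1.7507
c = −½·[z(H) + z(FA)] = −0.5 × (1.1503 + (-1.7507)) = 0.3002
c > 0: the participant has a conservative response bias.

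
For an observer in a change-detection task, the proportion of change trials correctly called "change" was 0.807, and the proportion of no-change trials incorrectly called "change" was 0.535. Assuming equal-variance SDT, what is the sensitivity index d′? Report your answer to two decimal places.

d′ = 0.78

Φ⁻¹(H) = Φ⁻¹(0.807) = 0.867
Φ⁻¹(FA) = Φ⁻¹(0.535) = 0.088
d' = z(H) − z(FA) = 0.867 − 0.088 = 0.779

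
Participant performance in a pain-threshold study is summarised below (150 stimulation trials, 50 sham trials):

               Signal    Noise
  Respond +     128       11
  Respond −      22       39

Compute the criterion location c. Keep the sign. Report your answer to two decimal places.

H = 128/150 = 0.8533
FA = 11/50 = 0.2200
z(H) = 1.051
z(FA) = -0.772
c = −½·[z(H) + z(FA)] = −0.5 × (1.051 + (-0.772)) = -0.1395

c = -0.14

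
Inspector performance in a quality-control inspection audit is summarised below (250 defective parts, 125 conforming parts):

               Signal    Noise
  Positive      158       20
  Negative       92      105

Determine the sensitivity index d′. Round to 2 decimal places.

d′ = 1.33

H = 158/250 = 0.6320
FA = 20/125 = 0.1600
z(0.6320) = 0.337, z(0.1600) = -0.994
d' = z(H) − z(FA) = 0.337 − (-0.994) = 1.331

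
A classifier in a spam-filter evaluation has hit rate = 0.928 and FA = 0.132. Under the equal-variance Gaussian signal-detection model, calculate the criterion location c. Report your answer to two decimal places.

z(H) = z(0.928) = 1.4611
z(FA) = z(0.132) = -1.1170
c = −½·[z(H) + z(FA)] = −0.5 × (1.4611 + (-1.1170)) = -0.17205

c = -0.17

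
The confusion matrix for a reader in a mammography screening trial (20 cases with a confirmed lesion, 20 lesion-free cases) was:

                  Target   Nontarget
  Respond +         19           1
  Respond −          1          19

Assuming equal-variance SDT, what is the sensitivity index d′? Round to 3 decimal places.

d′ = 3.290

H = 19/20 = 0.9500
FA = 1/20 = 0.0500
Φ⁻¹(H) = Φ⁻¹(0.9500) = 1.6449
Φ⁻¹(FA) = Φ⁻¹(0.0500) = -1.6449
d' = z(H) − z(FA) = 1.6449 − (-1.6449) = 3.2898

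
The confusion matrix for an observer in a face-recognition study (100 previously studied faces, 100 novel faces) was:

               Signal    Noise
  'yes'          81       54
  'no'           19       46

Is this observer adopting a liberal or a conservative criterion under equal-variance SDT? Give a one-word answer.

liberal

z(H) = 0.878, z(FA) = 0.100
c = −½·(z(H) + z(FA)) = -0.489
c < 0 → liberal criterion (biased toward responding “yes”).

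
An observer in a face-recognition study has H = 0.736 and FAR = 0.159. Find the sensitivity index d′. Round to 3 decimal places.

z(H) = 0.6311
z(FA) = -0.9986
d' = z(H) − z(FA) = 0.6311 − (-0.9986) = 1.6297

d′ = 1.630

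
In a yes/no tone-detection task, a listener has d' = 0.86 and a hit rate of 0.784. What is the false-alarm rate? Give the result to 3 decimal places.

z(hit rate) = z(0.784) = 0.7858
z(FA) = z(H) − d' = 0.7858 − 0.86 = -0.0742
false-alarm rate = Φ(-0.0742) = 0.4704

false-alarm rate = 0.470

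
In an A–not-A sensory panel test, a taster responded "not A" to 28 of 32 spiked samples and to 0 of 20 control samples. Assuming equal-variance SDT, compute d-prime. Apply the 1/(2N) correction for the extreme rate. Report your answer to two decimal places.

d-prime = 3.11

The false-alarm rate is 0/20 = 0, so apply the 1/(2N) correction: FA → 1/(2·20) = 0.02500.
z(H) = z(0.87500) = 1.150
z(FA) = z(0.02500) = -1.960
d' = 1.150 − (-1.960) = 3.110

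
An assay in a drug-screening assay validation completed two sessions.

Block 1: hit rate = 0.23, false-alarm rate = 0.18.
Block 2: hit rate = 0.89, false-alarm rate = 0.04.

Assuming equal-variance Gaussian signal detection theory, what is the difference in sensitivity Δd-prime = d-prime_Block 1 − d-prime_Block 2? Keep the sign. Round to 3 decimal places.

Block 1: z(0.23) = -0.7388, z(0.18) = -0.9154, d' = 0.1766
Block 2: z(0.89) = 1.2265, z(0.04) = -1.7507, d' = 2.9772
Δd' = d'_Block 1 − d'_Block 2 = 0.1766 − 2.9772 = -2.8006
Block 2 has the higher sensitivity.

Δd-prime = -2.801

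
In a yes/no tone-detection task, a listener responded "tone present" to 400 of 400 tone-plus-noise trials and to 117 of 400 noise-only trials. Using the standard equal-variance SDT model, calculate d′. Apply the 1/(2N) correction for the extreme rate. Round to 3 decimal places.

The hit rate is 400/400 = 1, so apply the 1/(2N) correction: H → 1 − 1/(2·400) = 0.99875.
z(H) = z(0.99875) = 3.0233
z(FA) = z(0.29250) = -0.5461
d' = 3.0233 − (-0.5461) = 3.5694

d′ = 3.569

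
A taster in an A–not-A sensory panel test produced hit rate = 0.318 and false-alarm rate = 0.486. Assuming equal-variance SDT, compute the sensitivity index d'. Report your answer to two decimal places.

z(H) = -0.4733
z(FA) = -0.0351
d' = z(H) − z(FA) = -0.4733 − (-0.0351) = -0.4382

d' = -0.44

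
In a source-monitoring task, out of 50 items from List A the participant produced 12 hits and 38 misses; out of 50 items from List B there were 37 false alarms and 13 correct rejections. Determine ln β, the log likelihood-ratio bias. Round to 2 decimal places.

ln β = -0.04

H = 12/50 = 0.2400
FA = 37/50 = 0.7400
z(0.2400) = -0.706, z(0.7400) = 0.643
ln β = −½·[z(H)² − z(FA)²] = −0.5 × (0.498 − 0.413) = -0.0425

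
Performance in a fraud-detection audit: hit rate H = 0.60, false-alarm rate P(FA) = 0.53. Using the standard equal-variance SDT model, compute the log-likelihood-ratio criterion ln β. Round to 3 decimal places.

z(H) = 0.2533
z(FA) = 0.0753
ln β = −½·[z(H)² − z(FA)²] = −0.5 × (0.0642 − 0.0057) = -0.02925

ln β = -0.029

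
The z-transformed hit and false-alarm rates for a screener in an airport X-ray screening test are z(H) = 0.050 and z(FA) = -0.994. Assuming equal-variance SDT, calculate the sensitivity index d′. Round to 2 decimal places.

d′ = 1.04

d' = z(H) − z(FA) = 0.050 − (-0.994) = 1.044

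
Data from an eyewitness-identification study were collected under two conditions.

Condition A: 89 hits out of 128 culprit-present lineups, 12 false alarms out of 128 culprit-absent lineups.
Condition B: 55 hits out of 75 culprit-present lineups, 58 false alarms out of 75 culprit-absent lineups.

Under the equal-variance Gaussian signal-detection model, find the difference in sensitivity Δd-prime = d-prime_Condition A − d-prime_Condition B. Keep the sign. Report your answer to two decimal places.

Δd-prime = 1.96

Condition A: z(0.6953) = 0.511, z(0.0938) = -1.318, d' = 1.829
Condition B: z(0.7333) = 0.623, z(0.7733) = 0.750, d' = -0.127
Δd' = d'_Condition A − d'_Condition B = 1.829 − (-0.127) = 1.956
Condition A has the higher sensitivity.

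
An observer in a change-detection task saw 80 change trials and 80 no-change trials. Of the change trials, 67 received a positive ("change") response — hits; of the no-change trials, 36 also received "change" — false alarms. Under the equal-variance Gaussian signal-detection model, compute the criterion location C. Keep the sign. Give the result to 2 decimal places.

H = 67/80 = 0.8375
FA = 36/80 = 0.4500
z(H) = 0.984
z(FA) = -0.126
c = −½·[z(H) + z(FA)] = −0.5 × (0.984 + (-0.126)) = -0.429

C = -0.43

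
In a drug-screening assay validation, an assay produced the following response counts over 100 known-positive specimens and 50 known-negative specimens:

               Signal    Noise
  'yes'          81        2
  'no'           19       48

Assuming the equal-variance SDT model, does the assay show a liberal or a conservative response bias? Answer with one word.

z(H) = 0.878, z(FA) = -1.751
c = −½·(z(H) + z(FA)) = 0.4365
c > 0 → conservative criterion (biased toward responding “no”).

conservative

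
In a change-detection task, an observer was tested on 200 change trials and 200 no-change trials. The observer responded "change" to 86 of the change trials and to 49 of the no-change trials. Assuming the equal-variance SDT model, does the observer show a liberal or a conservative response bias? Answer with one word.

z(H) = -0.176, z(FA) = -0.690
c = −½·(z(H) + z(FA)) = 0.433
c > 0 → conservative criterion (biased toward responding “no”).

conservative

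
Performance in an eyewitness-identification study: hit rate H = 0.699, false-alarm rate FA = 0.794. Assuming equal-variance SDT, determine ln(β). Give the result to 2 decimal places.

ln β = 0.20

z(0.699) = 0.522, z(0.794) = 0.820
ln β = −½·[z(H)² − z(FA)²] = −0.5 × (0.272 − 0.672) = 0.200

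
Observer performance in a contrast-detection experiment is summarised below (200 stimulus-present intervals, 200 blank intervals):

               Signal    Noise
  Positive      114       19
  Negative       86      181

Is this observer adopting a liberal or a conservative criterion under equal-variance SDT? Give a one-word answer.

conservative

z(H) = 0.176, z(FA) = -1.311
c = −½·(z(H) + z(FA)) = 0.5675
c > 0 → conservative criterion (biased toward responding “no”).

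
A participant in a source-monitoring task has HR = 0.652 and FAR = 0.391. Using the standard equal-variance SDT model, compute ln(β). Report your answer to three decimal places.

Φ⁻¹(H) = Φ⁻¹(0.652) = 0.3907
Φ⁻¹(FA) = Φ⁻¹(0.391) = -0.2767
ln β = −½·[z(H)² − z(FA)²] = −0.5 × (0.1526 − 0.0766) = -0.0380

ln β = -0.038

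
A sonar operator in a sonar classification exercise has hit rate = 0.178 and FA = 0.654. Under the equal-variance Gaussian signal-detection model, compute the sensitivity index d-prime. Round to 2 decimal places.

Φ⁻¹(H) = -0.923
Φ⁻¹(FA) = 0.396
d' = z(H) − z(FA) = -0.923 − 0.396 = -1.319

d-prime = -1.32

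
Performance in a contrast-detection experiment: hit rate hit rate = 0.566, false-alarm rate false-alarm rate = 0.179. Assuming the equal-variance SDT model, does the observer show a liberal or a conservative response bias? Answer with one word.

conservative

z(H) = 0.166, z(FA) = -0.919
c = −½·(z(H) + z(FA)) = 0.3765
c > 0 → conservative criterion (biased toward responding “no”).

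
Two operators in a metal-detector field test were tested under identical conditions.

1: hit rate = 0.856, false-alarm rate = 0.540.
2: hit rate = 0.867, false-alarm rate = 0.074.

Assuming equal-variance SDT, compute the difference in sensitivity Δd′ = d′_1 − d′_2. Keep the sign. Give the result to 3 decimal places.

1: z(0.856) = 1.0625, z(0.540) = 0.1004, d' = 0.9621
2: z(0.867) = 1.1123, z(0.074) = -1.4466, d' = 2.5589
Δd' = d'_1 − d'_2 = 0.9621 − 2.5589 = -1.5968
2 has the higher sensitivity.

Δd′ = -1.597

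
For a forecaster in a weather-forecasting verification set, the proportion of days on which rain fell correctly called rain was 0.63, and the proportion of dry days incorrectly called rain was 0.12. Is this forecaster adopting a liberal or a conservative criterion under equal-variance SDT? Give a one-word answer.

z(H) = 0.332, z(FA) = -1.175
c = −½·(z(H) + z(FA)) = 0.4215
c > 0 → conservative criterion (biased toward responding “no”).

conservative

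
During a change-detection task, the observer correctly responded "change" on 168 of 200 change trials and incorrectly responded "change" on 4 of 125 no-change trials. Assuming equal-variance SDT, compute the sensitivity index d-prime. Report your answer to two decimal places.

H = 168/200 = 0.8400
FA = 4/125 = 0.0320
z(H) = z(0.8400) = 0.994
z(FA) = z(0.0320) = -1.852
d' = z(H) − z(FA) = 0.994 − (-1.852) = 2.846

d-prime = 2.85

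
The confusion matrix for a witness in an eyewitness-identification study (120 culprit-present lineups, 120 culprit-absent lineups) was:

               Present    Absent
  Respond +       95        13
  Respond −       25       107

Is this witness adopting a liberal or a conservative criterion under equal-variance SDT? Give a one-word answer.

conservative

z(H) = 0.812, z(FA) = -1.235
c = −½·(z(H) + z(FA)) = 0.2115
c > 0 → conservative criterion (biased toward responding “no”).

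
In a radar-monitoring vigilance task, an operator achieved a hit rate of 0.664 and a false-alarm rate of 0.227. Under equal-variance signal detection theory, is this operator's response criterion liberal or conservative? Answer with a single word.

conservative

z(H) = 0.423, z(FA) = -0.749
c = −½·(z(H) + z(FA)) = 0.163
c > 0 → conservative criterion (biased toward responding “no”).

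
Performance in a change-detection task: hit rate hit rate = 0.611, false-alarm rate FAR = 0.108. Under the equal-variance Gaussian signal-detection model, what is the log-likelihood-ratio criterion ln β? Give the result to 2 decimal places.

z(H) = z(0.611) = 0.282
z(FA) = z(0.108) = -1.237
ln β = −½·[z(H)² − z(FA)²] = −0.5 × (0.080 − 1.530) = 0.725

ln β = 0.73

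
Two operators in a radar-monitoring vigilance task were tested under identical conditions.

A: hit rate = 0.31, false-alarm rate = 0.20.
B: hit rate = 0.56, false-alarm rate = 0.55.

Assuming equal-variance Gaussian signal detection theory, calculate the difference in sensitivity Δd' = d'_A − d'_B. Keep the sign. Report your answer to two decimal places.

Δd' = 0.32

A: z(0.31) = -0.496, z(0.20) = -0.842, d' = 0.346
B: z(0.56) = 0.151, z(0.55) = 0.126, d' = 0.025
Δd' = d'_A − d'_B = 0.346 − 0.025 = 0.321
A has the higher sensitivity.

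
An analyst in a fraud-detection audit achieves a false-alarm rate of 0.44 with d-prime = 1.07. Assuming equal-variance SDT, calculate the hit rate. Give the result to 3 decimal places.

z(false-alarm rate) = z(0.44) = -0.1510
z(H) = z(FA) + d' = -0.1510 + 1.07 = 0.9190
hit rate = Φ(0.9190) = 0.8210

hit rate = 0.821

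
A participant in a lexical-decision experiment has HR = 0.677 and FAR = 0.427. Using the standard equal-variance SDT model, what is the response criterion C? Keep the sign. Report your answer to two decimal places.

z(H) = 0.4593
z(FA) = -0.1840
c = −½·[z(H) + z(FA)] = −0.5 × (0.4593 + (-0.1840)) = -0.13765

C = -0.14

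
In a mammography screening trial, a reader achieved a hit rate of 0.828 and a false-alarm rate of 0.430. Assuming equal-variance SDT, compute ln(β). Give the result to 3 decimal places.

z(H) = 0.9463
z(FA) = -0.1764
ln β = −½·[z(H)² − z(FA)²] = −0.5 × (0.8955 − 0.0311) = -0.4322

ln β = -0.432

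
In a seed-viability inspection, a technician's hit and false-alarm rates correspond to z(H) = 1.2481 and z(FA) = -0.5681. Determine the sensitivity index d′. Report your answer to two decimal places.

d' = z(H) − z(FA) = 1.2481 − (-0.5681) = 1.8162

d′ = 1.82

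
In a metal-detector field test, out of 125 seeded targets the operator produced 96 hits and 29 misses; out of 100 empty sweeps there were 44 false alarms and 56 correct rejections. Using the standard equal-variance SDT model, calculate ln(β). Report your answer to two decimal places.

H = 96/125 = 0.7680
FA = 44/100 = 0.4400
z(H) = 0.732
z(FA) = -0.151
ln β = −½·[z(H)² − z(FA)²] = −0.5 × (0.536 − 0.023) = -0.2565

ln β = -0.26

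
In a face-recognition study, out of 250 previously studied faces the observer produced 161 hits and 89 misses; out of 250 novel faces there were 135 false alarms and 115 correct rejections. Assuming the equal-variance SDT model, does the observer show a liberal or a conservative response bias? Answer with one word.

z(H) = 0.369, z(FA) = 0.100
c = −½·(z(H) + z(FA)) = -0.2345
c < 0 → liberal criterion (biased toward responding “yes”).

liberal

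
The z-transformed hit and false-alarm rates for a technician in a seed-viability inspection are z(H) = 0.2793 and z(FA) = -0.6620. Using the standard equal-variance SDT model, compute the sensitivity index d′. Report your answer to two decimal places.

d' = z(H) − z(FA) = 0.2793 − (-0.6620) = 0.9413

d′ = 0.94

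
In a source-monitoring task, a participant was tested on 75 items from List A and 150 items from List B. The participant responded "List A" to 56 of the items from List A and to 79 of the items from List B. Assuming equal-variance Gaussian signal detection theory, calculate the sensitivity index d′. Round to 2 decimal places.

H = 56/75 = 0.7467
FA = 79/150 = 0.5267
z(0.7467) = 0.6641, z(0.5267) = 0.0670
d' = z(H) − z(FA) = 0.6641 − 0.0670 = 0.5971

d′ = 0.60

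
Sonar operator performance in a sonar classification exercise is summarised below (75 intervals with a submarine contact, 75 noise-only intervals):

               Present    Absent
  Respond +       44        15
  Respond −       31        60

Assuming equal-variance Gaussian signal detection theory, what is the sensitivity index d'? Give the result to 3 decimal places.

H = 44/75 = 0.5867
FA = 15/75 = 0.2000
Φ⁻¹(H) = Φ⁻¹(0.5867) = 0.2191
Φ⁻¹(FA) = Φ⁻¹(0.2000) = -0.8416
d' = z(H) − z(FA) = 0.2191 − (-0.8416) = 1.0607

d' = 1.061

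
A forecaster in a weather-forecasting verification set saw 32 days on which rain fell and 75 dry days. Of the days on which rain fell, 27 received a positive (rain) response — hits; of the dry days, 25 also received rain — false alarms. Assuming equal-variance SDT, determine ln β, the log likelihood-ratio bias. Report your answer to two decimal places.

H = 27/32 = 0.8438
FA = 25/75 = 0.3333
z(H) = z(0.8438) = 1.010
z(FA) = z(0.3333) = -0.431
ln β = −½·[z(H)² − z(FA)²] = −0.5 × (1.020 − 0.186) = -0.417

ln β = -0.42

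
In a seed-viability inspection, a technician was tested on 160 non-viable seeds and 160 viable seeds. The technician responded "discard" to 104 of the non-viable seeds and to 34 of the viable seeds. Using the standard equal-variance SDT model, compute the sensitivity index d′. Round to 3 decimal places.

d′ = 1.183

H = 104/160 = 0.6500
FA = 34/160 = 0.2125
Φ⁻¹(H) = Φ⁻¹(0.6500) = 0.3853
Φ⁻¹(FA) = Φ⁻¹(0.2125) = -0.7978
d' = z(H) − z(FA) = 0.3853 − (-0.7978) = 1.1831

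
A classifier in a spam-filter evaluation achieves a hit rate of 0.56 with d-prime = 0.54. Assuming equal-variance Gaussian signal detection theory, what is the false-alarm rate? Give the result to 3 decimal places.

false-alarm rate = 0.349

z(hit rate) = z(0.56) = 0.1510
z(FA) = z(H) − d' = 0.1510 − 0.54 = -0.3890
false-alarm rate = Φ(-0.3890) = 0.3486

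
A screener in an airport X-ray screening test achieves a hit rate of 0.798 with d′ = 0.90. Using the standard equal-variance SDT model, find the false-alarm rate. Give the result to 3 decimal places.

false-alarm rate = 0.474

z(hit rate) = z(0.798) = 0.8345
z(FA) = z(H) − d' = 0.8345 − 0.90 = -0.0655
false-alarm rate = Φ(-0.0655) = 0.4739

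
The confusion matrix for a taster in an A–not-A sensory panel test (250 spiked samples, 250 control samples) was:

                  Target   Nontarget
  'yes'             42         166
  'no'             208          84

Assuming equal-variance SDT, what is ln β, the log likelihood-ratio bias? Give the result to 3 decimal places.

ln β = -0.373

H = 42/250 = 0.1680
FA = 166/250 = 0.6640
z(H) = -0.9621
z(FA) = 0.4234
ln β = −½·[z(H)² − z(FA)²] = −0.5 × (0.9256 − 0.1793) = -0.37315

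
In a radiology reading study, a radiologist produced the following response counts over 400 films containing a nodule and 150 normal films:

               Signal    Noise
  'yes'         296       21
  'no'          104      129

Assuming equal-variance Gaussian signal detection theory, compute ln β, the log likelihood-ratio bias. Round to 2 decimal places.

H = 296/400 = 0.7400
FA = 21/150 = 0.1400
z(H) = z(0.7400) = 0.643
z(FA) = z(0.1400) = -1.080
ln β = −½·[z(H)² − z(FA)²] = −0.5 × (0.413 − 1.166) = 0.3765

ln β = 0.38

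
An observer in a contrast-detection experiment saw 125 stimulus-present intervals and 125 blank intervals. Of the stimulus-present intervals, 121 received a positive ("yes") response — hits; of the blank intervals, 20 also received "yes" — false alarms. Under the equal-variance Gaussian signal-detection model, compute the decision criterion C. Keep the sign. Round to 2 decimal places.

C = -0.43

H = 121/125 = 0.9680
FA = 20/125 = 0.1600
z(0.9680) = 1.8522, z(0.1600) = -0.9945
c = −½·[z(H) + z(FA)] = −0.5 × (1.8522 + (-0.9945)) = -0.42885
c < 0: the observer has a liberal response bias.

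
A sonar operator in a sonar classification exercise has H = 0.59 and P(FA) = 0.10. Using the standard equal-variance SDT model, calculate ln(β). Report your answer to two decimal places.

z(0.59) = 0.228, z(0.10) = -1.282
ln β = −½·[z(H)² − z(FA)²] = −0.5 × (0.052 − 1.644) = 0.796

ln β = 0.80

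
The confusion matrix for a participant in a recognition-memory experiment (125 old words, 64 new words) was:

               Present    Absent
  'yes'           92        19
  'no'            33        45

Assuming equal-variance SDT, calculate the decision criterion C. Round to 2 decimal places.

C = -0.05

H = 92/125 = 0.7360
FA = 19/64 = 0.2969
z(H) = 0.6311
z(FA) = -0.5333
c = −½·[z(H) + z(FA)] = −0.5 × (0.6311 + (-0.5333)) = -0.0489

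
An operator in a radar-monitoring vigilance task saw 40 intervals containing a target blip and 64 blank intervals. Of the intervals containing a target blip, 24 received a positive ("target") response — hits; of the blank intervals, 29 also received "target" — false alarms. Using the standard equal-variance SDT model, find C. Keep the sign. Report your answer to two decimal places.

H = 24/40 = 0.6000
FA = 29/64 = 0.4531
z(H) = z(0.6000) = 0.2533
z(FA) = z(0.4531) = -0.1178
c = −½·[z(H) + z(FA)] = −0.5 × (0.2533 + (-0.1178)) = -0.06775
c < 0: the operator has a liberal response bias.

C = -0.07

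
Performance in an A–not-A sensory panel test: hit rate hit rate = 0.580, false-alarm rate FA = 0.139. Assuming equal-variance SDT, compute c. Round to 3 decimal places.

c = 0.441

Φ⁻¹(H) = 0.2019
Φ⁻¹(FA) = -1.0848
c = −½·[z(H) + z(FA)] = −0.5 × (0.2019 + (-1.0848)) = 0.44145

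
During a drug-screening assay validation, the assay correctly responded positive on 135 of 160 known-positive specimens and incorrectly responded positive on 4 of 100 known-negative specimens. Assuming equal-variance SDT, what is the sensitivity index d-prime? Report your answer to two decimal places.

d-prime = 2.76

H = 135/160 = 0.8438
FA = 4/100 = 0.0400
z(H) = 1.0102
z(FA) = -1.7507
d' = z(H) − z(FA) = 1.0102 − (-1.7507) = 2.7609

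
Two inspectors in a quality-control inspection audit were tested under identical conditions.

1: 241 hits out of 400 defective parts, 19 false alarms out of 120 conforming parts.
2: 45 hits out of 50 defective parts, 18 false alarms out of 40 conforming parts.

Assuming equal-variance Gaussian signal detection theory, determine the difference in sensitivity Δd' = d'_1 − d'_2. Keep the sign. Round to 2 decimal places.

1: z(0.6025) = 0.260, z(0.1583) = -1.001, d' = 1.261
2: z(0.9000) = 1.282, z(0.4500) = -0.126, d' = 1.408
Δd' = d'_1 − d'_2 = 1.261 − 1.408 = -0.147
2 has the higher sensitivity.

Δd' = -0.15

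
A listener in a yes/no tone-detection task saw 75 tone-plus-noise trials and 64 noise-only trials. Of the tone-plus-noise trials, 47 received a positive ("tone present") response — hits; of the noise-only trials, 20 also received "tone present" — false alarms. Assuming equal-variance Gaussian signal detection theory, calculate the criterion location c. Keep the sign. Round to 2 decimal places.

c = 0.08

H = 47/75 = 0.6267
FA = 20/64 = 0.3125
z(H) = 0.323
z(FA) = -0.489
c = −½·[z(H) + z(FA)] = −0.5 × (0.323 + (-0.489)) = 0.083
c > 0: the listener has a conservative response bias.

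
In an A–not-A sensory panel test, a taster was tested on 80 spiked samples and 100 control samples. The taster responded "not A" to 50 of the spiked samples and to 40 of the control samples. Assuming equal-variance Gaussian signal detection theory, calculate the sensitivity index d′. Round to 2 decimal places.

d′ = 0.57

H = 50/80 = 0.6250
FA = 40/100 = 0.4000
Φ⁻¹(H) = 0.319
Φ⁻¹(FA) = -0.253
d' = z(H) − z(FA) = 0.319 − (-0.253) = 0.572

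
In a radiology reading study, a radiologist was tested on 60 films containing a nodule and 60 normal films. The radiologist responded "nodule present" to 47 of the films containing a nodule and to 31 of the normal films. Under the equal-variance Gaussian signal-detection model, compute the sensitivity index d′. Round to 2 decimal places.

H = 47/60 = 0.7833
FA = 31/60 = 0.5167
Φ⁻¹(0.7833) = 0.783, Φ⁻¹(0.5167) = 0.042
d' = z(H) − z(FA) = 0.783 − 0.042 = 0.741

d′ = 0.74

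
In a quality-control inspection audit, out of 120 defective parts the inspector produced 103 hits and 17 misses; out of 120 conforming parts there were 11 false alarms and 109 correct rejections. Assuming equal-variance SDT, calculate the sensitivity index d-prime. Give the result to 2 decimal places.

d-prime = 2.40

H = 103/120 = 0.8583
FA = 11/120 = 0.0917
z(H) = z(0.8583) = 1.073
z(FA) = z(0.0917) = -1.330
d' = z(H) − z(FA) = 1.073 − (-1.330) = 2.403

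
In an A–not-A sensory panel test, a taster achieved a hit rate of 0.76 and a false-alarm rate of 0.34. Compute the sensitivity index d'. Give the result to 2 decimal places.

d' = 1.12

z(H) = z(0.76) = 0.706
z(FA) = z(0.34) = -0.412
d' = z(H) − z(FA) = 0.706 − (-0.412) = 1.118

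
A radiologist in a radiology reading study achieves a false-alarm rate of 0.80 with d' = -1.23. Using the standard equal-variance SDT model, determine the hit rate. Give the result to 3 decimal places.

z(false-alarm rate) = z(0.80) = 0.8416
z(H) = z(FA) + d' = 0.8416 + (-1.23) = -0.3884
hit rate = Φ(-0.3884) = 0.3489

hit rate = 0.349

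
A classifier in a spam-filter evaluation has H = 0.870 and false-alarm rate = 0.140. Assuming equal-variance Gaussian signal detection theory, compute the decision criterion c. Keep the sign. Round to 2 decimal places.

c = -0.02

z(H) = z(0.870) = 1.1264
z(FA) = z(0.140) = -1.0803
c = −½·[z(H) + z(FA)] = −0.5 × (1.1264 + (-1.0803)) = -0.02305
c < 0: the classifier has a liberal response bias.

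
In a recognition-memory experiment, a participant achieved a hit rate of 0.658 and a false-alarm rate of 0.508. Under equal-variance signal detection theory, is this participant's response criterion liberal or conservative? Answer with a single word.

liberal

z(H) = 0.407, z(FA) = 0.020
c = −½·(z(H) + z(FA)) = -0.2135
c < 0 → liberal criterion (biased toward responding “yes”).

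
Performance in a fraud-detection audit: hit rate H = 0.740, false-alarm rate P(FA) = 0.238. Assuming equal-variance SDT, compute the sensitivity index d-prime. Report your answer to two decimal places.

Φ⁻¹(0.740) = 0.643, Φ⁻¹(0.238) = -0.713
d' = z(H) − z(FA) = 0.643 − (-0.713) = 1.356

d-prime = 1.36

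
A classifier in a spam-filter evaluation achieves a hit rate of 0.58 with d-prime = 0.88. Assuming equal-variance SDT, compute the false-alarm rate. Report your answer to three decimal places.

z(hit rate) = z(0.58) = 0.2019
z(FA) = z(H) − d' = 0.2019 − 0.88 = -0.6781
false-alarm rate = Φ(-0.6781) = 0.2489

false-alarm rate = 0.249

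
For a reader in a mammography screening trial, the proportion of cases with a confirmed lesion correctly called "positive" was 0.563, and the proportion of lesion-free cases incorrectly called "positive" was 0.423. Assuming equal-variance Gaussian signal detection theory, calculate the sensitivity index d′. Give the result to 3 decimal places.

z(H) = z(0.563) = 0.1586
z(FA) = z(0.423) = -0.1942
d' = z(H) − z(FA) = 0.1586 − (-0.1942) = 0.3528

d′ = 0.353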